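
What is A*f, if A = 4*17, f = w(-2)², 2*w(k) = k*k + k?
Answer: 68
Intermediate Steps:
w(k) = k/2 + k²/2 (w(k) = (k*k + k)/2 = (k² + k)/2 = (k + k²)/2 = k/2 + k²/2)
f = 1 (f = ((½)*(-2)*(1 - 2))² = ((½)*(-2)*(-1))² = 1² = 1)
A = 68
A*f = 68*1 = 68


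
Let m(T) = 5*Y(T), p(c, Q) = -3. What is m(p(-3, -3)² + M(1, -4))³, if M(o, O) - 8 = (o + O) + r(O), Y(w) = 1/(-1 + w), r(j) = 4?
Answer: 125/4913 ≈ 0.025443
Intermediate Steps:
M(o, O) = 12 + O + o (M(o, O) = 8 + ((o + O) + 4) = 8 + ((O + o) + 4) = 8 + (4 + O + o) = 12 + O + o)
m(T) = 5/(-1 + T)
m(p(-3, -3)² + M(1, -4))³ = (5/(-1 + ((-3)² + (12 - 4 + 1))))³ = (5/(-1 + (9 + 9)))³ = (5/(-1 + 18))³ = (5/17)³ = 125/4913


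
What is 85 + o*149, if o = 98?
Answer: 14687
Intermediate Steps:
85 + o*149 = 85 + 98*149 = 85 + 14602 = 14687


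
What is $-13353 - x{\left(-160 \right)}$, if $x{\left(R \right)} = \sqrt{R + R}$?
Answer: $-13353 - 8 i \sqrt{5} \approx -13353.0 - 17.889 i$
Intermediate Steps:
$x{\left(R \right)} = \sqrt{2} \sqrt{R}$ ($x{\left(R \right)} = \sqrt{2 R} = \sqrt{2} \sqrt{R}$)
$-13353 - x{\left(-160 \right)} = -13353 - \sqrt{2} \sqrt{-160} = -13353 - \sqrt{2} \cdot 4 i \sqrt{10} = -13353 - 8 i \sqrt{5}$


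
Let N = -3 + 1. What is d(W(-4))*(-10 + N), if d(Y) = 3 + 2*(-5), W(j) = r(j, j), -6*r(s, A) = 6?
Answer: 84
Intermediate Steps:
r(s, A) = -1 (r(s, A) = -⅙*6 = -1)
W(j) = -1
d(Y) = -7 (d(Y) = 3 - 10 = -7)
N = -2
d(W(-4))*(-10 + N) = -7*(-10 - 2) = -7*(-12) = 84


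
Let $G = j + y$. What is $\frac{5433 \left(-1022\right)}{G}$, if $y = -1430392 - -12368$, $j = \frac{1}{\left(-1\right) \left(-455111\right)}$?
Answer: $\frac{120334079066}{30731348603} \approx 3.9157$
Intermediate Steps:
$j = \frac{1}{455111} \approx 2.1973 \cdot 10^{-6}$
$y = -1418024$ ($y = -1430392 + 12368 = -1418024$)
$G = - \frac{645358320663}{455111}$ ($G = \frac{1}{455111} - 1418024 = - \frac{645358320663}{455111} \approx -1.418 \cdot 10^{6}$)
$\frac{5433 \left(-1022\right)}{G} = \frac{5433 \left(-1022\right)}{- \frac{645358320663}{455111}} = \left(-5552526\right) \left(- \frac{455111}{645358320663}\right) = \frac{120334079066}{30731348603}$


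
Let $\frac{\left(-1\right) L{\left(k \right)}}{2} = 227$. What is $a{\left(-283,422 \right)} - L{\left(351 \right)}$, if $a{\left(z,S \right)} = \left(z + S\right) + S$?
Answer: $1015$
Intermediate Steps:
$L{\left(k \right)} = -454$ ($L{\left(k \right)} = \left(-2\right) 227 = -454$)
$a{\left(z,S \right)} = z + 2 S$ ($a{\left(z,S \right)} = \left(S + z\right) + S = z + 2 S$)
$a{\left(-283,422 \right)} - L{\left(351 \right)} = \left(-283 + 2 \cdot 422\right) - -454 = \left(-283 + 844\right) + 454 = 561 + 454 = 1015$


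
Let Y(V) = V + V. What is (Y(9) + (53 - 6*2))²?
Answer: 3481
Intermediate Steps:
Y(V) = 2*V
(Y(9) + (53 - 6*2))² = (2*9 + (53 - 6*2))² = (18 + (53 - 1*12))² = (18 + (53 - 12))² = (18 + 41)² = 59² = 3481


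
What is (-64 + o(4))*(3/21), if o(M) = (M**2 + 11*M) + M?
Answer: 0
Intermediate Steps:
o(M) = M**2 + 12*M
(-64 + o(4))*(3/21) = (-64 + 4*(12 + 4))*(3/21) = (-64 + 4*16)*(3*(1/21)) = (-64 + 64)*(1/7) = 0*(1/7) = 0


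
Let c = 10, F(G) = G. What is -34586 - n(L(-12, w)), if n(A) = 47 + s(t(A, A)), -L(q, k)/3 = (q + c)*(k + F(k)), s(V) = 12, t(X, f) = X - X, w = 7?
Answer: -34645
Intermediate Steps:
t(X, f) = 0
L(q, k) = -6*k*(10 + q) (L(q, k) = -3*(q + 10)*(k + k) = -3*(10 + q)*2*k = -6*k*(10 + q))
n(A) = 59 (n(A) = 47 + 12 = 59)
-34586 - n(L(-12, w)) = -34586 - 1*59 = -34586 - 59 = -34645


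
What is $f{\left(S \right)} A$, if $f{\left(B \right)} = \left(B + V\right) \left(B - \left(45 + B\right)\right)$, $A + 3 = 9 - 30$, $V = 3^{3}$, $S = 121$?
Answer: $159840$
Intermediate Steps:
$V = 27$
$A = -24$ ($A = -3 + \left(9 - 30\right) = -3 - 21 = -24$)
$f{\left(B \right)} = -1215 - 45 B$ ($f{\left(B \right)} = \left(B + 27\right) \left(B - \left(45 + B\right)\right) = \left(27 + B\right) \left(-45\right) = -1215 - 45 B$)
$f{\left(S \right)} A = \left(-1215 - 5445\right) \left(-24\right) = \left(-6660\right) \left(-24\right) = 159840$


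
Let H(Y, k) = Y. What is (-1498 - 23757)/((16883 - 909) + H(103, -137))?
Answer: -25255/16077 ≈ -1.5709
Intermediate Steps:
(-1498 - 23757)/((16883 - 909) + H(103, -137)) = (-1498 - 23757)/((16883 - 909) + 103) = -25255/(15974 + 103) = -25255/16077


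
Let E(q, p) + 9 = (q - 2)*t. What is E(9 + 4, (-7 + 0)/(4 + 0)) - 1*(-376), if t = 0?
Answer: 367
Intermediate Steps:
E(q, p) = -9 (E(q, p) = -9 + (q - 2)*0 = -9 + (-2 + q)*0 = -9 + 0 = -9)
E(9 + 4, (-7 + 0)/(4 + 0)) - 1*(-376) = -9 - 1*(-376) = -9 + 376 = 367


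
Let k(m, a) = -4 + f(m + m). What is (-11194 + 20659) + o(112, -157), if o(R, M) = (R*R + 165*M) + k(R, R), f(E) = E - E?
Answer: -3900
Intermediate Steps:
f(E) = 0
k(m, a) = -4 (k(m, a) = -4 + 0 = -4)
o(R, M) = -4 + R² + 165*M (o(R, M) = (R*R + 165*M) - 4 = (R² + 165*M) - 4 = -4 + R² + 165*M)
(-11194 + 20659) + o(112, -157) = (-11194 + 20659) + (-4 + 112² + 165*(-157)) = 9465 + (-4 + 12544 - 25905) = 9465 - 13365 = -3900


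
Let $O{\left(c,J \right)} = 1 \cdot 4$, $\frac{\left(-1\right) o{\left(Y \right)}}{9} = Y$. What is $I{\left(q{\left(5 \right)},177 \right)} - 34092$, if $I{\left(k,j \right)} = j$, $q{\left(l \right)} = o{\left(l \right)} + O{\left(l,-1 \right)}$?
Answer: $-33915$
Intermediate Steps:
$o{\left(Y \right)} = - 9 Y$
$O{\left(c,J \right)} = 4$
$q{\left(l \right)} = 4 - 9 l$ ($q{\left(l \right)} = - 9 l + 4 = 4 - 9 l$)
$I{\left(q{\left(5 \right)},177 \right)} - 34092 = 177 - 34092 = -33915$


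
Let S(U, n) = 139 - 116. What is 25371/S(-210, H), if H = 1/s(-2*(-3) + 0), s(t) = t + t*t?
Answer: 25371/23 ≈ 1103.1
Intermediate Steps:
s(t) = t + t²
H = 1/42 (H = 1/((-2*(-3) + 0)*(1 + (-2*(-3) + 0))) = 1/((6 + 0)*(1 + (6 + 0))) = 1/(6*(1 + 6)) = 1/(6*7) = 1/42 ≈ 0.023810)
S(U, n) = 23
25371/S(-210, H) = 25371/23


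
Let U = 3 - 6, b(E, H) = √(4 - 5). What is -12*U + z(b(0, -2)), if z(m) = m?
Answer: 36 + I ≈ 36.0 + 1.0*I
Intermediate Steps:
b(E, H) = I (b(E, H) = √(-1) = I)
U = -3
-12*U + z(b(0, -2)) = -12*(-3) + I = 36 + I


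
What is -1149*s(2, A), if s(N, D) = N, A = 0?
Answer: -2298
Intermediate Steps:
-1149*s(2, A) = -1149*2 = -2298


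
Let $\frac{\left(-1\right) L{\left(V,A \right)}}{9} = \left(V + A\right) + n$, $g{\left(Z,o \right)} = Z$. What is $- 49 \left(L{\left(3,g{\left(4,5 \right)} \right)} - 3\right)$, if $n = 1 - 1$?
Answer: $3234$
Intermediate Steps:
$n = 0$ ($n = 1 - 1 = 0$)
$L{\left(V,A \right)} = - 9 A - 9 V$ ($L{\left(V,A \right)} = - 9 \left(\left(V + A\right) + 0\right) = - 9 \left(\left(A + V\right) + 0\right) = - 9 \left(A + V\right) = - 9 A - 9 V$)
$- 49 \left(L{\left(3,g{\left(4,5 \right)} \right)} - 3\right) = - 49 \left(\left(\left(-9\right) 4 - 27\right) - 3\right) = - 49 \left(\left(-36 - 27\right) - 3\right) = - 49 \left(-63 - 3\right) = \left(-49\right) \left(-66\right) = 3234$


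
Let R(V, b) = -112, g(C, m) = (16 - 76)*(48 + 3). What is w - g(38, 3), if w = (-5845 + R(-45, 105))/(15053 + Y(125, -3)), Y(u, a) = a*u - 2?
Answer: 44902603/14676 ≈ 3059.6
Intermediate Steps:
Y(u, a) = -2 + a*u
g(C, m) = -3060 (g(C, m) = -60*51 = -3060)
w = -5957/14676 (w = (-5845 - 112)/(15053 + (-2 - 3*125)) = -5957/(15053 + (-2 - 375)) = -5957/(15053 - 377) = -5957/14676 ≈ -0.40590)
w - g(38, 3) = -5957/14676 - 1*(-3060) = -5957/14676 + 3060 = 44902603/14676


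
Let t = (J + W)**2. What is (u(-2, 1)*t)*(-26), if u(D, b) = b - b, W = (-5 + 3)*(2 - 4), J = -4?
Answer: 0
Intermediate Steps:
W = 4 (W = -2*(-2) = 4)
u(D, b) = 0
t = 0 (t = (-4 + 4)**2 = 0**2 = 0)
(u(-2, 1)*t)*(-26) = (0*0)*(-26) = 0*(-26) = 0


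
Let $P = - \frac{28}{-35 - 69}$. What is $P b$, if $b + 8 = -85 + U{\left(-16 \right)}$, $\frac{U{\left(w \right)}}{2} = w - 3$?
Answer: $- \frac{917}{26} \approx -35.269$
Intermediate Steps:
$U{\left(w \right)} = -6 + 2 w$ ($U{\left(w \right)} = 2 \left(w - 3\right) = 2 \left(-3 + w\right) = -6 + 2 w$)
$b = -131$ ($b = -8 + \left(-85 + \left(-6 + 2 \left(-16\right)\right)\right) = -8 - 123 = -131$)
$P = \frac{7}{26}$ ($P = - \frac{28}{-104} = \left(-28\right) \left(- \frac{1}{104}\right) = \frac{7}{26} \approx 0.26923$)
$P b = \frac{7}{26} \left(-131\right) = - \frac{917}{26}$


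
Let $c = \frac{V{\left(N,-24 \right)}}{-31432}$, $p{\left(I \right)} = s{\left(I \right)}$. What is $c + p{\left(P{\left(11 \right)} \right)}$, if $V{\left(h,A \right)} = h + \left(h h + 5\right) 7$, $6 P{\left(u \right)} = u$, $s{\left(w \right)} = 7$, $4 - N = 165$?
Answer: $\frac{38703}{31432} \approx 1.2313$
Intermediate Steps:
$N = -161$ ($N = 4 - 165 = -161$)
$P{\left(u \right)} = \frac{u}{6}$
$V{\left(h,A \right)} = 35 + h + 7 h^{2}$ ($V{\left(h,A \right)} = h + \left(h^{2} + 5\right) 7 = h + \left(5 + h^{2}\right) 7 = h + \left(35 + 7 h^{2}\right) = 35 + h + 7 h^{2}$)
$p{\left(I \right)} = 7$
$c = - \frac{181321}{31432}$ ($c = \frac{35 - 161 + 7 \left(-161\right)^{2}}{-31432} = \left(35 - 161 + 7 \cdot 25921\right) \left(- \frac{1}{31432}\right) = \left(35 - 161 + 181447\right) \left(- \frac{1}{31432}\right) = 181321 \left(- \frac{1}{31432}\right) = - \frac{181321}{31432} \approx -5.7687$)
$c + p{\left(P{\left(11 \right)} \right)} = - \frac{181321}{31432} + 7 = \frac{38703}{31432}$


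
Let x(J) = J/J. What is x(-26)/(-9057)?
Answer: -1/9057 ≈ -0.00011041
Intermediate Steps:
x(J) = 1
x(-26)/(-9057) = 1/(-9057) = 1*(-1/9057) = -1/9057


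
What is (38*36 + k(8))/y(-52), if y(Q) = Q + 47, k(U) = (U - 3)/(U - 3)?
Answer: -1369/5 ≈ -273.80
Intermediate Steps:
k(U) = 1 (k(U) = (-3 + U)/(-3 + U) = 1)
y(Q) = 47 + Q
(38*36 + k(8))/y(-52) = (38*36 + 1)/(47 - 52) = (1368 + 1)/(-5) = 1369*(-⅕) = -1369/5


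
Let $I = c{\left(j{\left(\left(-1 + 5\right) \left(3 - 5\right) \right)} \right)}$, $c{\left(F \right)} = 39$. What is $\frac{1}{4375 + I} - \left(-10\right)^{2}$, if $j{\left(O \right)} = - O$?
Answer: $- \frac{441399}{4414} \approx -100.0$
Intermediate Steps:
$I = 39$
$\frac{1}{4375 + I} - \left(-10\right)^{2} = \frac{1}{4375 + 39} - \left(-10\right)^{2} = \frac{1}{4414} - 100 = - \frac{441399}{4414}$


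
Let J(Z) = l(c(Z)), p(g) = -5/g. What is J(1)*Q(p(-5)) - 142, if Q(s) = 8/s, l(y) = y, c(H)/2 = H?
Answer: -126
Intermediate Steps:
c(H) = 2*H
J(Z) = 2*Z
J(1)*Q(p(-5)) - 142 = (2*1)*(8/((-5/(-5)))) - 142 = 2*(8/((-5*(-⅕)))) - 142 = 2*(8/1) - 142 = 2*(8*1) - 142 = 2*8 - 142 = 16 - 142 = -126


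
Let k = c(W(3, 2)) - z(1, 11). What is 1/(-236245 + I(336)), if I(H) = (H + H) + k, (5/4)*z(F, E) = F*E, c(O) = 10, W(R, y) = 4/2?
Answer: -5/1177859 ≈ -4.2450e-6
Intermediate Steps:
W(R, y) = 2 (W(R, y) = 4*(½) = 2)
z(F, E) = 4*E*F/5 (z(F, E) = 4*(F*E)/5 = 4*(E*F)/5 = 4*E*F/5)
k = 6/5 (k = 10 - 4*11/5 = 10 - 1*44/5 = 10 - 44/5 = 6/5 ≈ 1.2000)
I(H) = 6/5 + 2*H (I(H) = (H + H) + 6/5 = 2*H + 6/5 = 6/5 + 2*H)
1/(-236245 + I(336)) = 1/(-236245 + (6/5 + 2*336)) = 1/(-236245 + (6/5 + 672)) = 1/(-236245 + 3366/5) = 1/(-1177859/5) = -5/1177859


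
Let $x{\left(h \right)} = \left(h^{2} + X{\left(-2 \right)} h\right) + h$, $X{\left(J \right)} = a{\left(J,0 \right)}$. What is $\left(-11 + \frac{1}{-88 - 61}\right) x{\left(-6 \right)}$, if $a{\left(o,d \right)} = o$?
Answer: $- \frac{68880}{149} \approx -462.28$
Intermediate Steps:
$X{\left(J \right)} = J$
$x{\left(h \right)} = h^{2} - h$ ($x{\left(h \right)} = \left(h^{2} - 2 h\right) + h = h^{2} - h$)
$\left(-11 + \frac{1}{-88 - 61}\right) x{\left(-6 \right)} = \left(-11 + \frac{1}{-88 - 61}\right) \left(- 6 \left(-1 - 6\right)\right) = \left(-11 + \frac{1}{-149}\right) \left(\left(-6\right) \left(-7\right)\right) = \left(-11 - \frac{1}{149}\right) 42 = \left(- \frac{1640}{149}\right) 42 = - \frac{68880}{149}$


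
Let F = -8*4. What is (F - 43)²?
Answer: 5625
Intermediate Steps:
F = -32
(F - 43)² = (-32 - 43)² = (-75)² = 5625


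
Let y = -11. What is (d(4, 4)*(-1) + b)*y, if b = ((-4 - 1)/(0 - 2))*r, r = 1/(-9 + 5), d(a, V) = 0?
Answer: 55/8 ≈ 6.8750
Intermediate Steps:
r = -¼ (r = 1/(-4) = -¼ ≈ -0.25000)
b = -5/8 (b = ((-4 - 1)/(0 - 2))*(-¼) = -5/(-2)*(-¼) = -5*(-½)*(-¼) = (5/2)*(-¼) = -5/8 ≈ -0.62500)
(d(4, 4)*(-1) + b)*y = (0*(-1) - 5/8)*(-11) = (0 - 5/8)*(-11) = -5/8*(-11) = 55/8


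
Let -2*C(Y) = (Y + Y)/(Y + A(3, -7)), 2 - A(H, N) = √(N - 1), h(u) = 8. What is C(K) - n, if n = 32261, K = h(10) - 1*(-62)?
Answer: -20938019/649 - 35*I*√2/1298 ≈ -32262.0 - 0.038134*I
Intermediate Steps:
A(H, N) = 2 - √(-1 + N) (A(H, N) = 2 - √(N - 1) = 2 - √(-1 + N))
K = 70 (K = 8 - 1*(-62) = 8 + 62 = 70)
C(Y) = -Y/(2 + Y - 2*I*√2) (C(Y) = -(Y + Y)/(2*(Y + (2 - √(-1 - 7)))) = -2*Y/(2*(Y + (2 - √(-8)))) = -2*Y/(2*(Y + (2 - 2*I*√2))) = -2*Y/(2*(2 + Y - 2*I*√2)) = -Y/(2 + Y - 2*I*√2))
C(K) - n = -1*70/(2 + 70 - 2*I*√2) - 1*32261 = -1*70/(72 - 2*I*√2) - 32261 = -70/(72 - 2*I*√2) - 32261 = -32261 - 70/(72 - 2*I*√2)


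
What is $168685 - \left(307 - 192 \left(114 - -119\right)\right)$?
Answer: $213114$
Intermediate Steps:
$168685 - \left(307 - 192 \left(114 - -119\right)\right) = 168685 - \left(307 - 192 \left(114 + 119\right)\right) = 168685 - \left(307 - 44736\right) = 168685 - -44429 = 168685 + 44429 = 213114$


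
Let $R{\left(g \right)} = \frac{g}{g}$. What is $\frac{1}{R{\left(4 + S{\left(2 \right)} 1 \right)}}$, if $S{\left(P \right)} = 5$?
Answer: $1$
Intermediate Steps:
$R{\left(g \right)} = 1$
$\frac{1}{R{\left(4 + S{\left(2 \right)} 1 \right)}} = 1^{-1} = 1$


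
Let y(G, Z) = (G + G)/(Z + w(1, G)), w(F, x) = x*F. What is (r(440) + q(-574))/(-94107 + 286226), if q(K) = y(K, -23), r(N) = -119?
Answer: -69895/114695043 ≈ -0.00060940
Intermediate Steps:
w(F, x) = F*x
y(G, Z) = 2*G/(G + Z) (y(G, Z) = (G + G)/(Z + 1*G) = (2*G)/(Z + G) = (2*G)/(G + Z) = 2*G/(G + Z))
q(K) = 2*K/(-23 + K) (q(K) = 2*K/(K - 23) = 2*K/(-23 + K))
(r(440) + q(-574))/(-94107 + 286226) = (-119 + 2*(-574)/(-23 - 574))/(-94107 + 286226) = (-119 + 2*(-574)/(-597))/192119 = (-119 + 2*(-574)*(-1/597))*(1/192119) = (-119 + 1148/597)*(1/192119) = -69895/597*1/192119 = -69895/114695043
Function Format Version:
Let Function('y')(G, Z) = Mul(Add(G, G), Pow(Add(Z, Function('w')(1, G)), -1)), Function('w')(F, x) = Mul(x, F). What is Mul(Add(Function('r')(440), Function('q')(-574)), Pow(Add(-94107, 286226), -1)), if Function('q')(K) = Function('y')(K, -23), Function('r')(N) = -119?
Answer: Rational(-69895, 114695043) ≈ -0.00060940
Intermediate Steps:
Function('w')(F, x) = Mul(F, x)
Function('y')(G, Z) = Mul(2, G, Pow(Add(G, Z), -1)) (Function('y')(G, Z) = Mul(Add(G, G), Pow(Add(Z, Mul(1, G)), -1)) = Mul(Mul(2, G), Pow(Add(Z, G), -1)) = Mul(Mul(2, G), Pow(Add(G, Z), -1)) = Mul(2, G, Pow(Add(G, Z), -1)))
Function('q')(K) = Mul(2, K, Pow(Add(-23, K), -1)) (Function('q')(K) = Mul(2, K, Pow(Add(K, -23), -1)) = Mul(2, K, Pow(Add(-23, K), -1)))
Mul(Add(Function('r')(440), Function('q')(-574)), Pow(Add(-94107, 286226), -1)) = Mul(Add(-119, Mul(2, -574, Pow(Add(-23, -574), -1))), Pow(Add(-94107, 286226), -1)) = Mul(Add(-119, Mul(2, -574, Pow(-597, -1))), Pow(192119, -1)) = Mul(Add(-119, Mul(2, -574, Rational(-1, 597))), Rational(1, 192119)) = Mul(Add(-119, Rational(1148, 597)), Rational(1, 192119)) = Mul(Rational(-69895, 597), Rational(1, 192119)) = Rational(-69895, 114695043)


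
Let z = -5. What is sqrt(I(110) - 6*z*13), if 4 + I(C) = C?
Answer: 4*sqrt(31) ≈ 22.271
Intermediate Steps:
I(C) = -4 + C
sqrt(I(110) - 6*z*13) = sqrt((-4 + 110) - 6*(-5)*13) = sqrt(106 + 30*13) = sqrt(106 + 390) = sqrt(496) = 4*sqrt(31)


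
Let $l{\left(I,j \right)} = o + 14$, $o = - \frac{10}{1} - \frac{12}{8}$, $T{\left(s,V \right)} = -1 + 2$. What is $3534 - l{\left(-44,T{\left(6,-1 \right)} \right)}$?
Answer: $\frac{7063}{2} \approx 3531.5$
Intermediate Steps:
$T{\left(s,V \right)} = 1$
$o = - \frac{23}{2}$ ($o = \left(-10\right) 1 - \frac{3}{2} = -10 - \frac{3}{2} = - \frac{23}{2} \approx -11.5$)
$l{\left(I,j \right)} = \frac{5}{2}$ ($l{\left(I,j \right)} = - \frac{23}{2} + 14 = \frac{5}{2}$)
$3534 - l{\left(-44,T{\left(6,-1 \right)} \right)} = 3534 - \frac{5}{2} = \frac{7063}{2}$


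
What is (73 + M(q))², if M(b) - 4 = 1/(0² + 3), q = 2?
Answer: 53824/9 ≈ 5980.4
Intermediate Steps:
M(b) = 13/3 (M(b) = 4 + 1/(0² + 3) = 4 + 1/(0 + 3) = 4 + 1/3 = 4 + ⅓ = 13/3)
(73 + M(q))² = (73 + 13/3)² = (232/3)² = 53824/9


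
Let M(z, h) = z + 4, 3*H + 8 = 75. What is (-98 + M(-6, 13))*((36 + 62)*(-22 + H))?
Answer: -9800/3 ≈ -3266.7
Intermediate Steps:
H = 67/3 (H = -8/3 + (⅓)*75 = -8/3 + 25 = 67/3 ≈ 22.333)
M(z, h) = 4 + z
(-98 + M(-6, 13))*((36 + 62)*(-22 + H)) = (-98 + (4 - 6))*((36 + 62)*(-22 + 67/3)) = (-98 - 2)*(98*(⅓)) = -100*98/3 = -9800/3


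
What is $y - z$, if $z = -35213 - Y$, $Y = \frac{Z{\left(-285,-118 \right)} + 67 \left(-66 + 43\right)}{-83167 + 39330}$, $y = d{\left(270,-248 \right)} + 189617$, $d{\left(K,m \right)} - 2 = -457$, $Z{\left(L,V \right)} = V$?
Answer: $\frac{9835928534}{43837} \approx 2.2438 \cdot 10^{5}$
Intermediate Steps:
$d{\left(K,m \right)} = -455$ ($d{\left(K,m \right)} = 2 - 457 = -455$)
$y = 189162$ ($y = -455 + 189617 = 189162$)
$Y = \frac{1659}{43837}$ ($Y = \frac{-118 + 67 \left(-66 + 43\right)}{-83167 + 39330} = \frac{-118 + 67 \left(-23\right)}{-43837} = \left(-118 - 1541\right) \left(- \frac{1}{43837}\right) = \left(-1659\right) \left(- \frac{1}{43837}\right) = \frac{1659}{43837} \approx 0.037845$)
$z = - \frac{1543633940}{43837}$ ($z = -35213 - \frac{1659}{43837} = - \frac{1543633940}{43837} \approx -35213.0$)
$y - z = 189162 - - \frac{1543633940}{43837} = 189162 + \frac{1543633940}{43837} = \frac{9835928534}{43837}$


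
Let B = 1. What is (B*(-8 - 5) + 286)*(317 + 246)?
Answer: 153699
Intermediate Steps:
(B*(-8 - 5) + 286)*(317 + 246) = (1*(-8 - 5) + 286)*(317 + 246) = (1*(-13) + 286)*563 = (-13 + 286)*563 = 273*563 = 153699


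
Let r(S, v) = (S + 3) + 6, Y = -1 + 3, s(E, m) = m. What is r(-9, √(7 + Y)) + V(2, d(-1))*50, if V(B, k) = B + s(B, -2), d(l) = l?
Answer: 0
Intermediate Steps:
Y = 2
r(S, v) = 9 + S (r(S, v) = (3 + S) + 6 = 9 + S)
V(B, k) = -2 + B (V(B, k) = B - 2 = -2 + B)
r(-9, √(7 + Y)) + V(2, d(-1))*50 = (9 - 9) + (-2 + 2)*50 = 0 + 0*50 = 0 + 0 = 0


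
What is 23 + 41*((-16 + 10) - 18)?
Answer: -961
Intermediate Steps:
23 + 41*((-16 + 10) - 18) = 23 + 41*(-6 - 18) = 23 + 41*(-24) = 23 - 984 = -961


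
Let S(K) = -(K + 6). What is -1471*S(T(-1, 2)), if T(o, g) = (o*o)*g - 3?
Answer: 7355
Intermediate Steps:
T(o, g) = -3 + g*o² (T(o, g) = o²*g - 3 = g*o² - 3 = -3 + g*o²)
S(K) = -6 - K (S(K) = -(6 + K) = -6 - K)
-1471*S(T(-1, 2)) = -1471*(-6 - (-3 + 2*(-1)²)) = -1471*(-6 - (-3 + 2*1)) = -1471*(-6 - (-3 + 2)) = -1471*(-6 - 1*(-1)) = -1471*(-6 + 1) = -1471*(-5) = 7355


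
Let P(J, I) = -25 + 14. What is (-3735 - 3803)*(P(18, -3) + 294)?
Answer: -2133254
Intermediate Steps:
P(J, I) = -11
(-3735 - 3803)*(P(18, -3) + 294) = (-3735 - 3803)*(-11 + 294) = -7538*283 = -2133254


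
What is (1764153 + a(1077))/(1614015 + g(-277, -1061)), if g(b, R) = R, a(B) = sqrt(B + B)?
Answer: 1764153/1612954 + sqrt(2154)/1612954 ≈ 1.0938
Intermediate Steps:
a(B) = sqrt(2)*sqrt(B) (a(B) = sqrt(2*B) = sqrt(2)*sqrt(B))
(1764153 + a(1077))/(1614015 + g(-277, -1061)) = (1764153 + sqrt(2)*sqrt(1077))/(1614015 - 1061) = (1764153 + sqrt(2154))/1612954 = (1764153 + sqrt(2154))*(1/1612954) = 1764153/1612954 + sqrt(2154)/1612954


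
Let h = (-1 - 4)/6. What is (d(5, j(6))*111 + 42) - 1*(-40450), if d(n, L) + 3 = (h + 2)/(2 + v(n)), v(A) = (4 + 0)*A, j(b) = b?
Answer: 1767255/44 ≈ 40165.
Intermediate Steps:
v(A) = 4*A
h = -⅚ (h = -5*⅙ = -⅚ ≈ -0.83333)
d(n, L) = -3 + 7/(6*(2 + 4*n)) (d(n, L) = -3 + (-⅚ + 2)/(2 + 4*n) = -3 + 7/(6*(2 + 4*n)))
(d(5, j(6))*111 + 42) - 1*(-40450) = (((-29 - 72*5)/(12*(1 + 2*5)))*111 + 42) - 1*(-40450) = (((-29 - 360)/(12*(1 + 10)))*111 + 42) + 40450 = (((1/12)*(-389)/11)*111 + 42) + 40450 = (((1/12)*(1/11)*(-389))*111 + 42) + 40450 = (-389/132*111 + 42) + 40450 = (-14393/44 + 42) + 40450 = -12545/44 + 40450 = 1767255/44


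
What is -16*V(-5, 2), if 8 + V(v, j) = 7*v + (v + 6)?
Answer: 672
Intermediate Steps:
V(v, j) = -2 + 8*v (V(v, j) = -8 + (7*v + (v + 6)) = -8 + (7*v + (6 + v)) = -8 + (6 + 8*v) = -2 + 8*v)
-16*V(-5, 2) = -16*(-2 + 8*(-5)) = -16*(-2 - 40) = -16*(-42) = 672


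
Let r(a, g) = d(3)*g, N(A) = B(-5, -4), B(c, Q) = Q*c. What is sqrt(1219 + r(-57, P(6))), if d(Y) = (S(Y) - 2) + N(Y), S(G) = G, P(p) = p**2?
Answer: 5*sqrt(79) ≈ 44.441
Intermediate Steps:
N(A) = 20 (N(A) = -4*(-5) = 20)
d(Y) = 18 + Y (d(Y) = (Y - 2) + 20 = (-2 + Y) + 20 = 18 + Y)
r(a, g) = 21*g (r(a, g) = (18 + 3)*g = 21*g)
sqrt(1219 + r(-57, P(6))) = sqrt(1219 + 21*6**2) = sqrt(1219 + 21*36) = sqrt(1219 + 756) = sqrt(1975) = 5*sqrt(79)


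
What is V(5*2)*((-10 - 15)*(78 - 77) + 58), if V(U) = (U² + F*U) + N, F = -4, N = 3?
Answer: 2079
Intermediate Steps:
V(U) = 3 + U² - 4*U (V(U) = (U² - 4*U) + 3 = 3 + U² - 4*U)
V(5*2)*((-10 - 15)*(78 - 77) + 58) = (3 + (5*2)² - 20*2)*((-10 - 15)*(78 - 77) + 58) = (3 + 10² - 4*10)*(-25*1 + 58) = (3 + 100 - 40)*(-25 + 58) = 63*33 = 2079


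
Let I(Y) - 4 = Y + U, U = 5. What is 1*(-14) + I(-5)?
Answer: -10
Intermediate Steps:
I(Y) = 9 + Y (I(Y) = 4 + (Y + 5) = 4 + (5 + Y) = 9 + Y)
1*(-14) + I(-5) = 1*(-14) + (9 - 5) = -14 + 4 = -10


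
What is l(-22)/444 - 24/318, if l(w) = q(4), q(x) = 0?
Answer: -4/53 ≈ -0.075472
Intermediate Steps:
l(w) = 0
l(-22)/444 - 24/318 = 0/444 - 24/318 = 0*(1/444) - 24*1/318 = 0 - 4/53 = -4/53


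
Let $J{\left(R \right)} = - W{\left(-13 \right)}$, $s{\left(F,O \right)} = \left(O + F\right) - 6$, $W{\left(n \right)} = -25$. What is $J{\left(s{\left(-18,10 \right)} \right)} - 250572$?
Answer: $-250547$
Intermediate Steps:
$s{\left(F,O \right)} = -6 + F + O$ ($s{\left(F,O \right)} = \left(F + O\right) - 6 = -6 + F + O$)
$J{\left(R \right)} = 25$ ($J{\left(R \right)} = \left(-1\right) \left(-25\right) = 25$)
$J{\left(s{\left(-18,10 \right)} \right)} - 250572 = 25 - 250572 = -250547$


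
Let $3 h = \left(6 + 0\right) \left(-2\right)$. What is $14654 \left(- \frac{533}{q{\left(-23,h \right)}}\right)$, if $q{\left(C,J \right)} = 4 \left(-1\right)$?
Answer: $\frac{3905291}{2} \approx 1.9526 \cdot 10^{6}$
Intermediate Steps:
$h = -4$ ($h = \frac{\left(6 + 0\right) \left(-2\right)}{3} = \frac{6 \left(-2\right)}{3} = \frac{1}{3} \left(-12\right) = -4$)
$q{\left(C,J \right)} = -4$
$14654 \left(- \frac{533}{q{\left(-23,h \right)}}\right) = 14654 \left(- \frac{533}{-4}\right) = 14654 \left(\left(-533\right) \left(- \frac{1}{4}\right)\right) = 14654 \cdot \frac{533}{4} = \frac{3905291}{2}$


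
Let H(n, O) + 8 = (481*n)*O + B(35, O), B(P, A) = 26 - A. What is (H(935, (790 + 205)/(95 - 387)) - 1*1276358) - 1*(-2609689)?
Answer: -29073711/146 ≈ -1.9914e+5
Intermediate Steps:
H(n, O) = 18 - O + 481*O*n (H(n, O) = -8 + ((481*n)*O + (26 - O)) = -8 + (481*O*n + (26 - O)) = -8 + (26 - O + 481*O*n) = 18 - O + 481*O*n)
(H(935, (790 + 205)/(95 - 387)) - 1*1276358) - 1*(-2609689) = ((18 - (790 + 205)/(95 - 387) + 481*((790 + 205)/(95 - 387))*935) - 1*1276358) - 1*(-2609689) = ((18 - 995/(-292) + 481*(995/(-292))*935) - 1276358) + 2609689 = ((18 - 995*(-1)/292 + 481*(995*(-1/292))*935) - 1276358) + 2609689 = ((18 - 1*(-995/292) + 481*(-995/292)*935) - 1276358) + 2609689 = ((18 + 995/292 - 447486325/292) - 1276358) + 2609689 = (-223740037/146 - 1276358) + 2609689 = -410088305/146 + 2609689 = -29073711/146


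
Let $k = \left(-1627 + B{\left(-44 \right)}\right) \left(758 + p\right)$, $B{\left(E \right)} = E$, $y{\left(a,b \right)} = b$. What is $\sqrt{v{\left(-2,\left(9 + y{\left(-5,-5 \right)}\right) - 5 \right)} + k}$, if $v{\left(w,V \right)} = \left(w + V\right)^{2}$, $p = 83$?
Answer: $i \sqrt{1405302} \approx 1185.5 i$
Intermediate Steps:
$v{\left(w,V \right)} = \left(V + w\right)^{2}$
$k = -1405311$ ($k = \left(-1627 - 44\right) \left(758 + 83\right) = \left(-1671\right) 841 = -1405311$)
$\sqrt{v{\left(-2,\left(9 + y{\left(-5,-5 \right)}\right) - 5 \right)} + k} = \sqrt{\left(\left(\left(9 - 5\right) - 5\right) - 2\right)^{2} - 1405311} = \sqrt{\left(\left(4 - 5\right) - 2\right)^{2} - 1405311} = \sqrt{\left(-1 - 2\right)^{2} - 1405311} = \sqrt{\left(-3\right)^{2} - 1405311} = \sqrt{9 - 1405311} = \sqrt{-1405302} = i \sqrt{1405302}$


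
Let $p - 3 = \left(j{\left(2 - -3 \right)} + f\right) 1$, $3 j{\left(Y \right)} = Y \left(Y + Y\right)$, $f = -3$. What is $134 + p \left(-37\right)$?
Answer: $- \frac{1448}{3} \approx -482.67$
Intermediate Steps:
$j{\left(Y \right)} = \frac{2 Y^{2}}{3}$ ($j{\left(Y \right)} = \frac{Y \left(Y + Y\right)}{3} = \frac{Y 2 Y}{3} = \frac{2 Y^{2}}{3}$)
$p = \frac{50}{3}$ ($p = 3 + \left(\frac{2 \left(2 - -3\right)^{2}}{3} - 3\right) 1 = 3 + \left(\frac{2 \left(2 + 3\right)^{2}}{3} - 3\right) 1 = 3 + \left(\frac{2 \cdot 5^{2}}{3} - 3\right) 1 = 3 + \left(\frac{2}{3} \cdot 25 - 3\right) 1 = 3 + \left(\frac{50}{3} - 3\right) 1 = 3 + \frac{41}{3} \cdot 1 = 3 + \frac{41}{3} = \frac{50}{3} \approx 16.667$)
$134 + p \left(-37\right) = 134 + \frac{50}{3} \left(-37\right) = 134 - \frac{1850}{3} = - \frac{1448}{3}$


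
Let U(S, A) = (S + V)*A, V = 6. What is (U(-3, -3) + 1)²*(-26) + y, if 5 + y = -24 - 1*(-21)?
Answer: -1672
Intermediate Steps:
y = -8 (y = -5 + (-24 - 1*(-21)) = -5 + (-24 + 21) = -5 - 3 = -8)
U(S, A) = A*(6 + S) (U(S, A) = (S + 6)*A = (6 + S)*A = A*(6 + S))
(U(-3, -3) + 1)²*(-26) + y = (-3*(6 - 3) + 1)²*(-26) - 8 = (-3*3 + 1)²*(-26) - 8 = (-9 + 1)²*(-26) - 8 = (-8)²*(-26) - 8 = 64*(-26) - 8 = -1664 - 8 = -1672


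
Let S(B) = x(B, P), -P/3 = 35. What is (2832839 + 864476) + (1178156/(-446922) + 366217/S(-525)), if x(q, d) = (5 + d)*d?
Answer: 413106455983597/111730500 ≈ 3.6973e+6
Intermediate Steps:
P = -105 (P = -3*35 = -105)
x(q, d) = d*(5 + d)
S(B) = 10500 (S(B) = -105*(5 - 105) = -105*(-100) = 10500)
(2832839 + 864476) + (1178156/(-446922) + 366217/S(-525)) = (2832839 + 864476) + (1178156/(-446922) + 366217/10500) = 3697315 + (1178156*(-1/446922) + 366217*(1/10500)) = 3697315 + (-84154/31923 + 366217/10500) = 3697315 + 3602376097/111730500 = 413106455983597/111730500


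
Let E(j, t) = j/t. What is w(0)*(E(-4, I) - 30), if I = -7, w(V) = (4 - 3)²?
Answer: -206/7 ≈ -29.429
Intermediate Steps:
w(V) = 1 (w(V) = 1² = 1)
w(0)*(E(-4, I) - 30) = 1*(-4/(-7) - 30) = 1*(-4*(-⅐) - 30) = 1*(4/7 - 30) = 1*(-206/7) = -206/7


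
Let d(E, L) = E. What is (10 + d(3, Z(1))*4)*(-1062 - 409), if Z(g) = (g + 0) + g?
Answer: -32362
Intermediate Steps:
Z(g) = 2*g (Z(g) = g + g = 2*g)
(10 + d(3, Z(1))*4)*(-1062 - 409) = (10 + 3*4)*(-1062 - 409) = (10 + 12)*(-1471) = 22*(-1471) = -32362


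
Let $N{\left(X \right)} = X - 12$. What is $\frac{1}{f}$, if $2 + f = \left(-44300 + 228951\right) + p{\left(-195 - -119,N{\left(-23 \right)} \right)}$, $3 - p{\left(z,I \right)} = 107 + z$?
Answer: $\frac{1}{184621} \approx 5.4165 \cdot 10^{-6}$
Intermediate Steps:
$N{\left(X \right)} = -12 + X$
$p{\left(z,I \right)} = -104 - z$ ($p{\left(z,I \right)} = 3 - \left(107 + z\right) = -104 - z$)
$f = 184621$ ($f = -2 + \left(\left(-44300 + 228951\right) - \left(-91 + 119\right)\right) = -2 + \left(184651 - 28\right) = -2 + 184623 = 184621$)
$\frac{1}{f} = \frac{1}{184621}$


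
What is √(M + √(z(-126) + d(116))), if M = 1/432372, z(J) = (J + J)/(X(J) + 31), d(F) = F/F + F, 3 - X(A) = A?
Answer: √(2702325 + 525784349205*√570)/1080930 ≈ 3.2777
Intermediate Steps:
X(A) = 3 - A
d(F) = 1 + F
z(J) = 2*J/(34 - J) (z(J) = (J + J)/((3 - J) + 31) = (2*J)/(34 - J) = 2*J/(34 - J))
M = 1/432372 ≈ 2.3128e-6
√(M + √(z(-126) + d(116))) = √(1/432372 + √(-2*(-126)/(-34 - 126) + (1 + 116))) = √(1/432372 + √(-2*(-126)/(-160) + 117)) = √(1/432372 + √(-2*(-126)*(-1/160) + 117)) = √(1/432372 + √(-63/40 + 117)) = √(1/432372 + √(4617/40)) = √(1/432372 + 9*√570/20)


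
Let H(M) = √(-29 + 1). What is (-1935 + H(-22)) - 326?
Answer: -2261 + 2*I*√7 ≈ -2261.0 + 5.2915*I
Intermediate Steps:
H(M) = 2*I*√7 (H(M) = √(-28) = 2*I*√7)
(-1935 + H(-22)) - 326 = (-1935 + 2*I*√7) - 326 = -2261 + 2*I*√7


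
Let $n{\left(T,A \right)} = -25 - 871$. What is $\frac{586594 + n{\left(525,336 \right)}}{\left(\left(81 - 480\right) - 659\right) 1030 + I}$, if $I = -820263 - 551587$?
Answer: $- \frac{292849}{1230795} \approx -0.23793$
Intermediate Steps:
$n{\left(T,A \right)} = -896$
$I = -1371850$
$\frac{586594 + n{\left(525,336 \right)}}{\left(\left(81 - 480\right) - 659\right) 1030 + I} = \frac{586594 - 896}{\left(\left(81 - 480\right) - 659\right) 1030 - 1371850} = \frac{585698}{\left(\left(81 - 480\right) - 659\right) 1030 - 1371850} = \frac{585698}{\left(-399 - 659\right) 1030 - 1371850} = \frac{585698}{\left(-1058\right) 1030 - 1371850} = \frac{585698}{-1089740 - 1371850} = \frac{585698}{-2461590} = 585698 \left(- \frac{1}{2461590}\right) = - \frac{292849}{1230795}$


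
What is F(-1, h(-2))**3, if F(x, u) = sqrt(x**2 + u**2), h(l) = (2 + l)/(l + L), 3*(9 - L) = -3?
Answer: 1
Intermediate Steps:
L = 10 (L = 9 - 1/3*(-3) = 9 + 1 = 10)
h(l) = (2 + l)/(10 + l) (h(l) = (2 + l)/(l + 10) = (2 + l)/(10 + l))
F(x, u) = sqrt(u**2 + x**2)
F(-1, h(-2))**3 = (sqrt(((2 - 2)/(10 - 2))**2 + (-1)**2))**3 = (sqrt((0/8)**2 + 1))**3 = (sqrt(((1/8)*0)**2 + 1))**3 = (sqrt(0**2 + 1))**3 = (sqrt(0 + 1))**3 = (sqrt(1))**3 = 1**3 = 1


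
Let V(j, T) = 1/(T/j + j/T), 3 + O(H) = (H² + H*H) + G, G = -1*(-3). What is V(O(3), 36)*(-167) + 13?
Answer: -269/5 ≈ -53.800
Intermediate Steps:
G = 3
O(H) = 2*H² (O(H) = -3 + ((H² + H*H) + 3) = -3 + ((H² + H²) + 3) = -3 + (2*H² + 3) = -3 + (3 + 2*H²) = 2*H²)
V(O(3), 36)*(-167) + 13 = (36*(2*3²)/(36² + (2*3²)²))*(-167) + 13 = (36*(2*9)/(1296 + (2*9)²))*(-167) + 13 = (36*18/(1296 + 18²))*(-167) + 13 = (36*18/(1296 + 324))*(-167) + 13 = (36*18/1620)*(-167) + 13 = (36*18*(1/1620))*(-167) + 13 = (⅖)*(-167) + 13 = -334/5 + 13 = -269/5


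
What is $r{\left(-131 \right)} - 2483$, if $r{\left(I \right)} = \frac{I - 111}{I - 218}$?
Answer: $- \frac{866325}{349} \approx -2482.3$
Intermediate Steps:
$r{\left(I \right)} = \frac{-111 + I}{-218 + I}$
$r{\left(-131 \right)} - 2483 = \frac{-111 - 131}{-218 - 131} - 2483 = \frac{1}{-349} \left(-242\right) - 2483 = \left(- \frac{1}{349}\right) \left(-242\right) - 2483 = \frac{242}{349} - 2483 = - \frac{866325}{349}$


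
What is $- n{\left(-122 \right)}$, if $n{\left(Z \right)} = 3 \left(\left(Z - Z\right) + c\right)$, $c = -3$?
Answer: $9$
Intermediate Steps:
$n{\left(Z \right)} = -9$ ($n{\left(Z \right)} = 3 \left(\left(Z - Z\right) - 3\right) = 3 \left(0 - 3\right) = 3 \left(-3\right) = -9$)
$- n{\left(-122 \right)} = \left(-1\right) \left(-9\right) = 9$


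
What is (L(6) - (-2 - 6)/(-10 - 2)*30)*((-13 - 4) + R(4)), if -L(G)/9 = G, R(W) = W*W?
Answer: 74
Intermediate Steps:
R(W) = W²
L(G) = -9*G
(L(6) - (-2 - 6)/(-10 - 2)*30)*((-13 - 4) + R(4)) = (-9*6 - (-2 - 6)/(-10 - 2)*30)*((-13 - 4) + 4²) = (-54 - (-8/(-12))*30)*(-17 + 16) = (-54 - (-8*(-1/12))*30)*(-1) = (-54 - 2*30/3)*(-1) = (-54 - 1*20)*(-1) = (-54 - 20)*(-1) = -74*(-1) = 74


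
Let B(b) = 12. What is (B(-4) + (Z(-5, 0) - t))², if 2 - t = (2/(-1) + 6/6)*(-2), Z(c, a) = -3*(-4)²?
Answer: 1296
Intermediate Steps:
Z(c, a) = -48 (Z(c, a) = -3*16 = -48)
t = 0 (t = 2 - (2/(-1) + 6/6)*(-2) = 2 - (2*(-1) + 6*(⅙))*(-2) = 2 - (-2 + 1)*(-2) = 2 - (-1)*(-2) = 2 - 1*2 = 2 - 2 = 0)
(B(-4) + (Z(-5, 0) - t))² = (12 + (-48 - 1*0))² = (12 + (-48 + 0))² = (12 - 48)² = (-36)² = 1296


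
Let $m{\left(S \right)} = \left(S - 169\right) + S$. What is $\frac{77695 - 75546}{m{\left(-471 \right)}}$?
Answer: $- \frac{2149}{1111} \approx -1.9343$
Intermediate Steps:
$m{\left(S \right)} = -169 + 2 S$ ($m{\left(S \right)} = \left(-169 + S\right) + S = -169 + 2 S$)
$\frac{77695 - 75546}{m{\left(-471 \right)}} = \frac{77695 - 75546}{-169 + 2 \left(-471\right)} = \frac{2149}{-169 - 942} = \frac{2149}{-1111} = 2149 \left(- \frac{1}{1111}\right) = - \frac{2149}{1111}$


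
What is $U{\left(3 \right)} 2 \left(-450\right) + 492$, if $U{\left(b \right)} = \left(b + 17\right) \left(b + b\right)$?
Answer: $-107508$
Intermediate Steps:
$U{\left(b \right)} = 2 b \left(17 + b\right)$ ($U{\left(b \right)} = \left(17 + b\right) 2 b = 2 b \left(17 + b\right)$)
$U{\left(3 \right)} 2 \left(-450\right) + 492 = 2 \cdot 3 \left(17 + 3\right) 2 \left(-450\right) + 492 = 2 \cdot 3 \cdot 20 \left(-900\right) + 492 = 120 \left(-900\right) + 492 = -108000 + 492 = -107508$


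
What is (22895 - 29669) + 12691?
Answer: 5917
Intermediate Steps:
(22895 - 29669) + 12691 = -6774 + 12691 = 5917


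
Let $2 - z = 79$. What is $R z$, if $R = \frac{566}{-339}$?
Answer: $\frac{43582}{339} \approx 128.56$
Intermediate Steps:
$z = -77$ ($z = 2 - 79 = -77$)
$R = - \frac{566}{339}$ ($R = 566 \left(- \frac{1}{339}\right) = - \frac{566}{339} \approx -1.6696$)
$R z = \left(- \frac{566}{339}\right) \left(-77\right) = \frac{43582}{339}$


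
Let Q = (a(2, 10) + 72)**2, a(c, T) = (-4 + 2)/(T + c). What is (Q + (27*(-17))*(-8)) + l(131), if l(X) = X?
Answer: 322669/36 ≈ 8963.0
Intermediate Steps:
a(c, T) = -2/(T + c)
Q = 185761/36 (Q = (-2/(10 + 2) + 72)**2 = (-2/12 + 72)**2 = (-2*1/12 + 72)**2 = (-1/6 + 72)**2 = (431/6)**2 = 185761/36 ≈ 5160.0)
(Q + (27*(-17))*(-8)) + l(131) = (185761/36 + (27*(-17))*(-8)) + 131 = (185761/36 - 459*(-8)) + 131 = (185761/36 + 3672) + 131 = 317953/36 + 131 = 322669/36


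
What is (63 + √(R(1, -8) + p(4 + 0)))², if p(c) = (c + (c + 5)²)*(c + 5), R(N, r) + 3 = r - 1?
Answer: (63 + √753)² ≈ 8179.5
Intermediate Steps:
R(N, r) = -4 + r (R(N, r) = -3 + (r - 1) = -3 + (-1 + r) = -4 + r)
p(c) = (5 + c)*(c + (5 + c)²) (p(c) = (c + (5 + c)²)*(5 + c) = (5 + c)*(c + (5 + c)²))
(63 + √(R(1, -8) + p(4 + 0)))² = (63 + √((-4 - 8) + (125 + (4 + 0)³ + 16*(4 + 0)² + 80*(4 + 0))))² = (63 + √(-12 + (125 + 4³ + 16*4² + 80*4)))² = (63 + √(-12 + (125 + 64 + 16*16 + 320)))² = (63 + √(-12 + (125 + 64 + 256 + 320)))² = (63 + √(-12 + 765))² = (63 + √753)²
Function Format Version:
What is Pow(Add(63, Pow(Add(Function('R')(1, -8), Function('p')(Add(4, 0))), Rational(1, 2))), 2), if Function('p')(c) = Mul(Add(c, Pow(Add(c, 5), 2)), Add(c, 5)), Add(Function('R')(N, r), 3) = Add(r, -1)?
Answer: Pow(Add(63, Pow(753, Rational(1, 2))), 2) ≈ 8179.5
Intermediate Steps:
Function('R')(N, r) = Add(-4, r) (Function('R')(N, r) = Add(-3, Add(r, -1)) = Add(-3, Add(-1, r)) = Add(-4, r))
Function('p')(c) = Mul(Add(5, c), Add(c, Pow(Add(5, c), 2))) (Function('p')(c) = Mul(Add(c, Pow(Add(5, c), 2)), Add(5, c)) = Mul(Add(5, c), Add(c, Pow(Add(5, c), 2))))
Pow(Add(63, Pow(Add(Function('R')(1, -8), Function('p')(Add(4, 0))), Rational(1, 2))), 2) = Pow(Add(63, Pow(Add(Add(-4, -8), Add(125, Pow(Add(4, 0), 3), Mul(16, Pow(Add(4, 0), 2)), Mul(80, Add(4, 0)))), Rational(1, 2))), 2) = Pow(Add(63, Pow(Add(-12, Add(125, Pow(4, 3), Mul(16, Pow(4, 2)), Mul(80, 4))), Rational(1, 2))), 2) = Pow(Add(63, Pow(Add(-12, Add(125, 64, Mul(16, 16), 320)), Rational(1, 2))), 2) = Pow(Add(63, Pow(Add(-12, Add(125, 64, 256, 320)), Rational(1, 2))), 2) = Pow(Add(63, Pow(Add(-12, 765), Rational(1, 2))), 2) = Pow(Add(63, Pow(753, Rational(1, 2))), 2)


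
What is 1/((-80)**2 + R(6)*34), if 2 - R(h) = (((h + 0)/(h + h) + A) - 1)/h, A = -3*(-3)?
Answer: 6/38519 ≈ 0.00015577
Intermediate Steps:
A = 9
R(h) = 2 - 17/(2*h) (R(h) = 2 - (((h + 0)/(h + h) + 9) - 1)/h = 2 - ((h/((2*h)) + 9) - 1)/h = 2 - ((h*(1/(2*h)) + 9) - 1)/h = 2 - ((1/2 + 9) - 1)/h = 2 - (19/2 - 1)/h = 2 - 17/(2*h))
1/((-80)**2 + R(6)*34) = 1/((-80)**2 + (2 - 17/2/6)*34) = 1/(6400 + (2 - 17/2*1/6)*34) = 1/(6400 + (2 - 17/12)*34) = 1/(6400 + (7/12)*34) = 1/(6400 + 119/6) = 1/(38519/6) = 6/38519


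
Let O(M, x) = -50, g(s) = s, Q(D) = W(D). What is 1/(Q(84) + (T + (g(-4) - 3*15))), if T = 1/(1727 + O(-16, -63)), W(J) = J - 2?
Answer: 1677/55342 ≈ 0.030302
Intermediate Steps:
W(J) = -2 + J
Q(D) = -2 + D
T = 1/1677 (T = 1/(1727 - 50) = 1/1677 ≈ 0.00059630)
1/(Q(84) + (T + (g(-4) - 3*15))) = 1/((-2 + 84) + (1/1677 + (-4 - 3*15))) = 1/(82 + (1/1677 + (-4 - 45))) = 1/(82 + (1/1677 - 49)) = 1/(82 - 82172/1677) = 1/(55342/1677) = 1677/55342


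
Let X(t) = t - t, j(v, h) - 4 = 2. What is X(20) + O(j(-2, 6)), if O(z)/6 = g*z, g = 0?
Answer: 0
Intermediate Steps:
j(v, h) = 6 (j(v, h) = 4 + 2 = 6)
X(t) = 0
O(z) = 0 (O(z) = 6*(0*z) = 6*0 = 0)
X(20) + O(j(-2, 6)) = 0 + 0 = 0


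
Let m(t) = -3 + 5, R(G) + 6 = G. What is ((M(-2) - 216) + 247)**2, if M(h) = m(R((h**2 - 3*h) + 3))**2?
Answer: 1225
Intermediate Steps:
R(G) = -6 + G
m(t) = 2
M(h) = 4 (M(h) = 2**2 = 4)
((M(-2) - 216) + 247)**2 = ((4 - 216) + 247)**2 = (-212 + 247)**2 = 35**2 = 1225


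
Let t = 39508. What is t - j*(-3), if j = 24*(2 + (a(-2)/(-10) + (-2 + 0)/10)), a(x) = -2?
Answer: 39652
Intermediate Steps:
j = 48 (j = 24*(2 + (-2/(-10) + (-2 + 0)/10)) = 24*(2 + (-2*(-⅒) - 2*⅒)) = 24*(2 + (⅕ - ⅕)) = 24*(2 + 0) = 24*2 = 48)
t - j*(-3) = 39508 - 48*(-3) = 39508 - 1*(-144) = 39508 + 144 = 39652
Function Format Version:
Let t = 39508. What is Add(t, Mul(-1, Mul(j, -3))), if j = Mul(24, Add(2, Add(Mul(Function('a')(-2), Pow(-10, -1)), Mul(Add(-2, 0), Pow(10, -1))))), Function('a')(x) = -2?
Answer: 39652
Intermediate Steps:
j = 48 (j = Mul(24, Add(2, Add(Mul(-2, Pow(-10, -1)), Mul(Add(-2, 0), Pow(10, -1))))) = Mul(24, Add(2, Add(Mul(-2, Rational(-1, 10)), Mul(-2, Rational(1, 10))))) = Mul(24, Add(2, Add(Rational(1, 5), Rational(-1, 5)))) = Mul(24, Add(2, 0)) = Mul(24, 2) = 48)
Add(t, Mul(-1, Mul(j, -3))) = Add(39508, Mul(-1, Mul(48, -3))) = Add(39508, Mul(-1, -144)) = Add(39508, 144) = 39652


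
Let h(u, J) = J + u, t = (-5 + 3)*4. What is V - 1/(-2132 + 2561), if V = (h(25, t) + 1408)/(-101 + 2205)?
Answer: 609221/902616 ≈ 0.67495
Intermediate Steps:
t = -8 (t = -2*4 = -8)
V = 1425/2104 (V = ((-8 + 25) + 1408)/(-101 + 2205) = (17 + 1408)/2104 = 1425*(1/2104) = 1425/2104 ≈ 0.67728)
V - 1/(-2132 + 2561) = 1425/2104 - 1/(-2132 + 2561) = 1425/2104 - 1/429 = 609221/902616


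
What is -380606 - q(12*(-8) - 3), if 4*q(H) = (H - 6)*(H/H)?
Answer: -1522319/4 ≈ -3.8058e+5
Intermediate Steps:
q(H) = -3/2 + H/4 (q(H) = ((H - 6)*(H/H))/4 = ((-6 + H)*1)/4 = (-6 + H)/4 = -3/2 + H/4)
-380606 - q(12*(-8) - 3) = -380606 - (-3/2 + (12*(-8) - 3)/4) = -380606 - (-3/2 + (-96 - 3)/4) = -380606 - (-3/2 + (1/4)*(-99)) = -380606 - (-3/2 - 99/4) = -380606 - 1*(-105/4) = -380606 + 105/4 = -1522319/4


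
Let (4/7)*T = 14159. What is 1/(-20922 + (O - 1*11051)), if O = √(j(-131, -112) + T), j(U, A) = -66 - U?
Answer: -127892/4088991543 - 2*√99373/4088991543 ≈ -3.1431e-5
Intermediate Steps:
T = 99113/4 (T = (7/4)*14159 = 99113/4 ≈ 24778.)
O = √99373/2 (O = √((-66 - 1*(-131)) + 99113/4) = √((-66 + 131) + 99113/4) = √(65 + 99113/4) = √(99373/4) = √99373/2 ≈ 157.62)
1/(-20922 + (O - 1*11051)) = 1/(-20922 + (√99373/2 - 1*11051)) = 1/(-20922 + (√99373/2 - 11051)) = 1/(-20922 + (-11051 + √99373/2)) = 1/(-31973 + √99373/2)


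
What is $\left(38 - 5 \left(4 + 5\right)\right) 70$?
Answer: $-490$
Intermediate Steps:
$\left(38 - 5 \left(4 + 5\right)\right) 70 = \left(38 - 45\right) 70 = \left(-7\right) 70 = -490$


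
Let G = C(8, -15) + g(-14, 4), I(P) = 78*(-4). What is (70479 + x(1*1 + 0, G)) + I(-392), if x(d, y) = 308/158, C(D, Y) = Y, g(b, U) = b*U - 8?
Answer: 5543347/79 ≈ 70169.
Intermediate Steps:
g(b, U) = -8 + U*b (g(b, U) = U*b - 8 = -8 + U*b)
I(P) = -312
G = -79 (G = -15 + (-8 + 4*(-14)) = -15 + (-8 - 56) = -15 - 64 = -79)
x(d, y) = 154/79 (x(d, y) = 308*(1/158) = 154/79)
(70479 + x(1*1 + 0, G)) + I(-392) = (70479 + 154/79) - 312 = 5567995/79 - 312 = 5543347/79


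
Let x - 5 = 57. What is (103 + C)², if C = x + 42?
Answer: 42849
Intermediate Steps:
x = 62 (x = 5 + 57 = 62)
C = 104 (C = 62 + 42 = 104)
(103 + C)² = (103 + 104)² = 207² = 42849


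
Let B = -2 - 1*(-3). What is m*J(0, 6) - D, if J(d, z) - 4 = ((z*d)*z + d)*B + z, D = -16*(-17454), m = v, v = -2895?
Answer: -308214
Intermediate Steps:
B = 1 (B = -2 + 3 = 1)
m = -2895
D = 279264
J(d, z) = 4 + d + z + d*z² (J(d, z) = 4 + (((z*d)*z + d)*1 + z) = 4 + (((d*z)*z + d)*1 + z) = 4 + ((d*z² + d)*1 + z) = 4 + ((d + d*z²)*1 + z) = 4 + ((d + d*z²) + z) = 4 + (d + z + d*z²) = 4 + d + z + d*z²)
m*J(0, 6) - D = -2895*(4 + 0 + 6 + 0*6²) - 1*279264 = -2895*(4 + 0 + 6 + 0*36) - 279264 = -2895*(4 + 0 + 6 + 0) - 279264 = -2895*10 - 279264 = -28950 - 279264 = -308214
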